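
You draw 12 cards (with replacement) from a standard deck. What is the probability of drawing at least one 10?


P(not a 10) = 48/52 = 12/13
P(none in 12 draws) = (12/13)^12 = 8916100448256/23298085122481
P(≥1 10) = 1 - 8916100448256/23298085122481 = 14381984674225/23298085122481

P = 14381984674225/23298085122481 ≈ 61.73%


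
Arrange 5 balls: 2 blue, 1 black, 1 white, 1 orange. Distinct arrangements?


5!/(2!×1!×1!×1!) = 60

60


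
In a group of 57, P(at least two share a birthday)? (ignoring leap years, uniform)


P(all different) = Π(365-i)/365 for i=0..56
= 0.009878
P(match) = 1 - 0.009878 = 0.990122

P ≈ 0.9901 ≈ 99.01%


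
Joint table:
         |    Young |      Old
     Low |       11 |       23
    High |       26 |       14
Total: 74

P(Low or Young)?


P(Low∨Young) = P(Low) + P(Young) - P(Low∧Young)
= (34 + 37 - 11)/74 = 60/74 = 30/37

P = 30/37 ≈ 81.08%


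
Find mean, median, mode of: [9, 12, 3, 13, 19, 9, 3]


Sorted: [3, 3, 9, 9, 12, 13, 19]
Mean = 68/7
Median = 9
Freq: {9: 2, 12: 1, 3: 2, 13: 1, 19: 1}
Mode: [3, 9]

Mean=68/7, Median=9, Mode=[3, 9]


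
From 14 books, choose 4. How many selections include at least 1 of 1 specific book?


Complement: C(14,4) - C(13,4) = 1001 - 715 = 286

286


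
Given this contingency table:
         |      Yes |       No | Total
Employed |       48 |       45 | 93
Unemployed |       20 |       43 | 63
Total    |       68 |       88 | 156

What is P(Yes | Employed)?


P(Yes | Employed) = 48/(48+45) = 48/93 = 16/31

P(Yes|Employed) = 16/31 ≈ 51.61%


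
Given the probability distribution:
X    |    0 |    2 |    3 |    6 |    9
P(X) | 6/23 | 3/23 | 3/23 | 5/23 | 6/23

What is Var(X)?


E[X] = 99/23
E[X²] = 705/23
Var(X) = E[X²] - (E[X])² = 705/23 - 9801/529 = 6414/529

Var(X) = 6414/529 ≈ 12.1248


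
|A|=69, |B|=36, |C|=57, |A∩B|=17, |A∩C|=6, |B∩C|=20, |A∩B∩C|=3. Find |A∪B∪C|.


|A∪B∪C| = 69+36+57-17-6-20+3 = 122

|A∪B∪C| = 122


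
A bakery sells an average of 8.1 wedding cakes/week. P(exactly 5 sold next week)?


Poisson(λ=8.1): P(X=5) = e^(-λ)×λ^k/k!
= e^(-8.1) × 8.1^5 / 5!
≈ 0.0003035391381 × 34867.84401 / 120 ≈ 0.088198

P(X=5) ≈ 0.088198 ≈ 8.82%


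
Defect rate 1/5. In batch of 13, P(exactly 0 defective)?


Binomial: P(X=0) = C(13,0)×p^0×(1-p)^13
= 1 × 1 × 67108864/1220703125 = 67108864/1220703125

P(X=0) = 67108864/1220703125 ≈ 5.50%


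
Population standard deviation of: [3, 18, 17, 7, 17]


Mean = 62/5
  (3-62/5)²=2209/25
  (18-62/5)²=784/25
  (17-62/5)²=529/25
  (7-62/5)²=729/25
  (17-62/5)²=529/25
Σ(x-μ)² = 956/5
σ² = (956/5)/5 = 956/25

σ = √(956/25) ≈ 6.1838


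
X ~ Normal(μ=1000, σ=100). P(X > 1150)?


z = (1150-1000)/100 = 1.5
P(X > 1150) = 1 - P(Z ≤ 1.5) = 1 - 0.9332 = 0.0668

P(X > 1150) ≈ 0.0668


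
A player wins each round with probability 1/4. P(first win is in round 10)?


Geometric: P(X=10) = (1-p)^(k-1)×p = (3/4)^9×1/4 = 19683/1048576

P(X=10) = 19683/1048576 ≈ 1.88%


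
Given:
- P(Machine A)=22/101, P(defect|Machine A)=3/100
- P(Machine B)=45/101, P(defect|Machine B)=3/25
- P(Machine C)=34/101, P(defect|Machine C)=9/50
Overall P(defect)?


P(B) = Σ P(B|Aᵢ)×P(Aᵢ)
  3/100×22/101 = 33/5050
  3/25×45/101 = 27/505
  9/50×34/101 = 153/2525
Sum = 609/5050

P(defect) = 609/5050 ≈ 12.06%


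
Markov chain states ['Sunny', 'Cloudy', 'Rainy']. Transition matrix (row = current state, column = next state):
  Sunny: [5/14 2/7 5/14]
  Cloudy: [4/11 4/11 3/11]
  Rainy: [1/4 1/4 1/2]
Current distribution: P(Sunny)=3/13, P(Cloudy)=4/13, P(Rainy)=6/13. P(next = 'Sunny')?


P(next=Sunny) = Σᵢ P(now=i)×P(i→Sunny)
= 3/13×5/14 + 4/13×4/11 + 6/13×1/4
= 15/182 + 16/143 + 3/26 = 310/1001

P = 310/1001 ≈ 0.3097


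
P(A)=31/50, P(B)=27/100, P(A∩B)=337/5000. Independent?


P(A)×P(B) = 837/5000
P(A∩B) = 337/5000
Not equal → NOT independent

No, not independent


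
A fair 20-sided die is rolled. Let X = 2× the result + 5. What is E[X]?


E[die] = (1+20)/2 = 21/2
E[X] = 2×21/2 + 5 = 26

E[X] = 26


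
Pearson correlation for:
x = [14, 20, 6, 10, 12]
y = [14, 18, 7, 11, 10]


n=5, Σx=62, Σy=60, Σxy=828, Σx²=876, Σy²=790
r = (5×828 - 62×60)/√((5×876 - 62²)(5×790 - 60²))
= 420/√(536×350) = 420/√187600 ≈ 420/433.1282 ≈ 0.9697

r ≈ 0.9697


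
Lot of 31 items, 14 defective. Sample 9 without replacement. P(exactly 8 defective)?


Hypergeometric: C(14,8)×C(17,1)/C(31,9)
= 3003×17/20160075 = 1309/516925

P(X=8) = 1309/516925 ≈ 0.25%


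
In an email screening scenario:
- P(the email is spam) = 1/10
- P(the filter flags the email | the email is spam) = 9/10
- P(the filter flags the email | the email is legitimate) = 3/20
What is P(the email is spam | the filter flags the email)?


Using Bayes' theorem:
P(A|B) = P(B|A)·P(A) / P(B)

P(the filter flags the email) = 9/10 × 1/10 + 3/20 × 9/10
= 9/100 + 27/200 = 9/40

P(the email is spam|the filter flags the email) = (9/100) / (9/40) = 2/5

P(the email is spam|the filter flags the email) = 2/5 ≈ 40.00%


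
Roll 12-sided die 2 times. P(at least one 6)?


P(no 6)^2 = (11/12)^2 = 121/144
P(≥1) = 1 - 121/144 = 23/144

P = 23/144 ≈ 15.97%


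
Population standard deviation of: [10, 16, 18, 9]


Mean = 53/4
  (10-53/4)²=169/16
  (16-53/4)²=121/16
  (18-53/4)²=361/16
  (9-53/4)²=289/16
Σ(x-μ)² = 235/4
σ² = (235/4)/4 = 235/16

σ = √(235/16) ≈ 3.8324


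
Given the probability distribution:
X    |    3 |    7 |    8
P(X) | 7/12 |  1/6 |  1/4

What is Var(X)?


E[X] = 59/12
E[X²] = 353/12
Var(X) = E[X²] - (E[X])² = 353/12 - 3481/144 = 755/144

Var(X) = 755/144 ≈ 5.2431


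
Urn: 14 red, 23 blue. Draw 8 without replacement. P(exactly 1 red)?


Hypergeometric: C(14,1)×C(23,7)/C(37,8)
= 14×245157/38608020 = 3059/34410

P(X=1) = 3059/34410 ≈ 8.89%


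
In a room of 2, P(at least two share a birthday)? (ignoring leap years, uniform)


P(all different) = Π(365-i)/365 for i=0..1
= 0.997260
P(match) = 1 - 0.997260 = 0.002740

P ≈ 0.0027 ≈ 0.27%


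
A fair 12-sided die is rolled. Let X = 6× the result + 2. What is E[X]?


E[die] = (1+12)/2 = 13/2
E[X] = 6×13/2 + 2 = 41

E[X] = 41


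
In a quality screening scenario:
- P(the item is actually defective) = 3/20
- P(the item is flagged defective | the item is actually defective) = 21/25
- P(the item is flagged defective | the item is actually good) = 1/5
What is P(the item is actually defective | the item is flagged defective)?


Using Bayes' theorem:
P(A|B) = P(B|A)·P(A) / P(B)

P(the item is flagged defective) = 21/25 × 3/20 + 1/5 × 17/20
= 63/500 + 17/100 = 37/125

P(the item is actually defective|the item is flagged defective) = (63/500) / (37/125) = 63/148

P(the item is actually defective|the item is flagged defective) = 63/148 ≈ 42.57%


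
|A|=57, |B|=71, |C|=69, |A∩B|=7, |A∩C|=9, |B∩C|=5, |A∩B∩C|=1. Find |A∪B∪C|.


|A∪B∪C| = 57+71+69-7-9-5+1 = 177

|A∪B∪C| = 177


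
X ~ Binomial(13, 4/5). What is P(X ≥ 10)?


P(X ≥ 10) = Σ P(X=i) for i=10..13
P(X=10) = 299892736/1220703125
P(X=11) = 327155712/1220703125
P(X=12) = 218103808/1220703125
P(X=13) = 67108864/1220703125
Sum = 182452224/244140625

P(X ≥ 10) = 182452224/244140625 ≈ 74.73%


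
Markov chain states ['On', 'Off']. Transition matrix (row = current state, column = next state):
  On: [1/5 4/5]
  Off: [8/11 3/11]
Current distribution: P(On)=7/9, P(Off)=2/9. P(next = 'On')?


P(next=On) = Σᵢ P(now=i)×P(i→On)
= 7/9×1/5 + 2/9×8/11
= 7/45 + 16/99 = 157/495

P = 157/495 ≈ 0.3172


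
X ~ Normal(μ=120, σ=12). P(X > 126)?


z = (126-120)/12 = 0.5
P(X > 126) = 1 - P(Z ≤ 0.5) = 1 - 0.6915 = 0.3085

P(X > 126) ≈ 0.3085


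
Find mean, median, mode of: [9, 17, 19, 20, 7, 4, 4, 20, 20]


Sorted: [4, 4, 7, 9, 17, 19, 20, 20, 20]
Mean = 120/9 = 40/3
Median = 17
Freq: {9: 1, 17: 1, 19: 1, 20: 3, 7: 1, 4: 2}
Mode: [20]

Mean=40/3, Median=17, Mode=20


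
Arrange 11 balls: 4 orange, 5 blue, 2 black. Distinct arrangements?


11!/(4!×5!×2!) = 6930

6930


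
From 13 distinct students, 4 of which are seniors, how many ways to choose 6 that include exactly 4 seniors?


Choose 4 of the 4 seniors and 2 of the other 9 students:
C(4,4)×C(9,2) = 1×36 = 36

36


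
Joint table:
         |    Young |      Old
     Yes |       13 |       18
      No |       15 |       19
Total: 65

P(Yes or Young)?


P(Yes∨Young) = P(Yes) + P(Young) - P(Yes∧Young)
= (31 + 28 - 13)/65 = 46/65

P = 46/65 ≈ 70.77%


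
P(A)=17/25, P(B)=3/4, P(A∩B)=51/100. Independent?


P(A)×P(B) = 51/100
P(A∩B) = 51/100
Equal ✓ → Independent

Yes, independent


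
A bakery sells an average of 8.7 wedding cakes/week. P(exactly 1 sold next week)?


Poisson(λ=8.7): P(X=1) = e^(-λ)×λ^k/k!
= e^(-8.7) × 8.7^1 / 1!
≈ 0.000166585811 × 8.7 / 1 ≈ 0.001449

P(X=1) ≈ 0.001449 ≈ 0.14%


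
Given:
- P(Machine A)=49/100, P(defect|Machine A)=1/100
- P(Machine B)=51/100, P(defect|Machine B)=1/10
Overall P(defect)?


P(B) = Σ P(B|Aᵢ)×P(Aᵢ)
  1/100×49/100 = 49/10000
  1/10×51/100 = 51/1000
Sum = 559/10000

P(defect) = 559/10000 ≈ 5.59%


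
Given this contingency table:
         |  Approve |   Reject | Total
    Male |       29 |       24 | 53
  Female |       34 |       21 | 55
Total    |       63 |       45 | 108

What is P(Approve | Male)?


P(Approve | Male) = 29/(29+24) = 29/53

P(Approve|Male) = 29/53 ≈ 54.72%


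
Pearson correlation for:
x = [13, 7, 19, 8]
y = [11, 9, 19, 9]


n=4, Σx=47, Σy=48, Σxy=639, Σx²=643, Σy²=644
r = (4×639 - 47×48)/√((4×643 - 47²)(4×644 - 48²))
= 300/√(363×272) = 300/√98736 ≈ 300/314.2229 ≈ 0.9547

r ≈ 0.9547


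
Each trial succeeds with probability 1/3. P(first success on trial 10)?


Geometric: P(X=10) = (1-p)^(k-1)×p = (2/3)^9×1/3 = 512/59049

P(X=10) = 512/59049 ≈ 0.87%


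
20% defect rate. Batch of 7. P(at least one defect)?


P(all good) = (4/5)^7 = 16384/78125
P(≥1 defect) = 61741/78125

P = 61741/78125 ≈ 79.03%


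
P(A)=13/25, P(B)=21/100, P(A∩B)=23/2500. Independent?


P(A)×P(B) = 273/2500
P(A∩B) = 23/2500
Not equal → NOT independent

No, not independent


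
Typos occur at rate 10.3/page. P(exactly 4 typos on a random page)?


Poisson(λ=10.3): P(X=4) = e^(-λ)×λ^k/k!
= e^(-10.3) × 10.3^4 / 4!
≈ 3.363309519e-05 × 11255.0881 / 24 ≈ 0.015773

P(X=4) ≈ 0.015773 ≈ 1.58%


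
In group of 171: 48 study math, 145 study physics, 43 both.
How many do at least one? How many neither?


|A∪B| = 48+145-43 = 150
Neither = 171-150 = 21

At least one: 150; Neither: 21


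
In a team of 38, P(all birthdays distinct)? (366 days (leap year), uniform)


P(all different) = Π(366-i)/366 for i=0..37
= (366/366)×(365/366)×...×(329/366)
= 0.136703

P ≈ 0.1367 ≈ 13.67%


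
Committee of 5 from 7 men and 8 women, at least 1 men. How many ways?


Count by #men:
  1M,4W: C(7,1)×C(8,4)=490
  2M,3W: C(7,2)×C(8,3)=1176
  3M,2W: C(7,3)×C(8,2)=980
  4M,1W: C(7,4)×C(8,1)=280
  5M,0W: C(7,5)×C(8,0)=21
Total = 2947

2947


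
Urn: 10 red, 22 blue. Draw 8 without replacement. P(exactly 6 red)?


Hypergeometric: C(10,6)×C(22,2)/C(32,8)
= 210×231/10518300 = 539/116870

P(X=6) = 539/116870 ≈ 0.46%


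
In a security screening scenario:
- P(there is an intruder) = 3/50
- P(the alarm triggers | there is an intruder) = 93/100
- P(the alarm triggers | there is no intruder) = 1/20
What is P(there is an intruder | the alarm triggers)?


Using Bayes' theorem:
P(A|B) = P(B|A)·P(A) / P(B)

P(the alarm triggers) = 93/100 × 3/50 + 1/20 × 47/50
= 279/5000 + 47/1000 = 257/2500

P(there is an intruder|the alarm triggers) = (279/5000) / (257/2500) = 279/514

P(there is an intruder|the alarm triggers) = 279/514 ≈ 54.28%


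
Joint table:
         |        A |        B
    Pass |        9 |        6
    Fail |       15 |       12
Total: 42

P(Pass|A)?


P(Pass|A) = 9/(9+15) = 9/24 = 3/8

P = 3/8 ≈ 37.50%


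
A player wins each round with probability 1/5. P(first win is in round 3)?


Geometric: P(X=3) = (1-p)^(k-1)×p = (4/5)^2×1/5 = 16/125

P(X=3) = 16/125 ≈ 12.80%


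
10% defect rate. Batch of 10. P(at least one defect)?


P(all good) = (9/10)^10 = 3486784401/10000000000
P(≥1 defect) = 6513215599/10000000000

P = 6513215599/10000000000 ≈ 65.13%


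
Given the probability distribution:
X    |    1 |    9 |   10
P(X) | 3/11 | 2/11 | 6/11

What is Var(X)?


E[X] = 81/11
E[X²] = 765/11
Var(X) = E[X²] - (E[X])² = 765/11 - 6561/121 = 1854/121

Var(X) = 1854/121 ≈ 15.3223


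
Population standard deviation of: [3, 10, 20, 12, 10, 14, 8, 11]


Mean = 88/8 = 11
  (3-11)²=64
  (10-11)²=1
  (20-11)²=81
  (12-11)²=1
  (10-11)²=1
  (14-11)²=9
  (8-11)²=9
  (11-11)²=0
Σ(x-μ)² = 166
σ² = 166/8 = 83/4

σ = √(83/4) ≈ 4.5552


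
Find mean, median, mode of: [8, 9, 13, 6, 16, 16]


Sorted: [6, 8, 9, 13, 16, 16]
Mean = 68/6 = 34/3
Median = 11
Freq: {8: 1, 9: 1, 13: 1, 6: 1, 16: 2}
Mode: [16]

Mean=34/3, Median=11, Mode=16


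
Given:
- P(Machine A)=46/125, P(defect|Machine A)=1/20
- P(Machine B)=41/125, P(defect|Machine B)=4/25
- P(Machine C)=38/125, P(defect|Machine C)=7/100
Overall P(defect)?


P(B) = Σ P(B|Aᵢ)×P(Aᵢ)
  1/20×46/125 = 23/1250
  4/25×41/125 = 164/3125
  7/100×38/125 = 133/6250
Sum = 288/3125

P(defect) = 288/3125 ≈ 9.22%


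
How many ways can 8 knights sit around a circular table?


Circular arrangements of 8 distinct objects: fix one position to break rotational symmetry.
(n-1)! = 7! = 5040

5040


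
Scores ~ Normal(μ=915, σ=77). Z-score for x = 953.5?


z = (x - μ)/σ = (953.5 - 915)/77 = 0.5

z = 0.5


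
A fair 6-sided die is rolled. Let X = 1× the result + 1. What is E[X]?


E[die] = (1+6)/2 = 7/2
E[X] = 1×7/2 + 1 = 9/2

E[X] = 9/2


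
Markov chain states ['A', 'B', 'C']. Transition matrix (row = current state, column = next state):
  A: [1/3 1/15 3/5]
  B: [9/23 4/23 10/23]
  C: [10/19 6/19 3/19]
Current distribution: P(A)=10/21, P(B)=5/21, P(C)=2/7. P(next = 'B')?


P(next=B) = Σᵢ P(now=i)×P(i→B)
= 10/21×1/15 + 5/21×4/23 + 2/7×6/19
= 2/63 + 20/483 + 12/133 = 4498/27531

P = 4498/27531 ≈ 0.1634


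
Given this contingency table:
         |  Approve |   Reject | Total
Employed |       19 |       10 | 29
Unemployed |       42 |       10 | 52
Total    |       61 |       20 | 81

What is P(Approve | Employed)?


P(Approve | Employed) = 19/(19+10) = 19/29

P(Approve|Employed) = 19/29 ≈ 65.52%


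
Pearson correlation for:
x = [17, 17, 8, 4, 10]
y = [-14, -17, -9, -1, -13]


n=5, Σx=56, Σy=-54, Σxy=-733, Σx²=758, Σy²=736
r = (5×(-733) - 56×(-54))/√((5×758 - 56²)(5×736 - (-54)²))
= -641/√(654×764) = -641/√499656 ≈ -641/706.8635 ≈ -0.9068

r ≈ -0.9068


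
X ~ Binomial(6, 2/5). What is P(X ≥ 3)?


P(X ≥ 3) = Σ P(X=i) for i=3..6
P(X=3) = 864/3125
P(X=4) = 432/3125
P(X=5) = 576/15625
P(X=6) = 64/15625
Sum = 1424/3125

P(X ≥ 3) = 1424/3125 ≈ 45.57%


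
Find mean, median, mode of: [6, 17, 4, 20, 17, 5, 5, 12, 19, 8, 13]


Sorted: [4, 5, 5, 6, 8, 12, 13, 17, 17, 19, 20]
Mean = 126/11
Median = 12
Freq: {6: 1, 17: 2, 4: 1, 20: 1, 5: 2, 12: 1, 19: 1, 8: 1, 13: 1}
Mode: [5, 17]

Mean=126/11, Median=12, Mode=[5, 17]


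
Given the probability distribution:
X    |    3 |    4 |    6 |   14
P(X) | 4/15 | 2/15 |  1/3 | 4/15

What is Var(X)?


E[X] = 106/15
E[X²] = 344/5
Var(X) = E[X²] - (E[X])² = 344/5 - 11236/225 = 4244/225

Var(X) = 4244/225 ≈ 18.8622


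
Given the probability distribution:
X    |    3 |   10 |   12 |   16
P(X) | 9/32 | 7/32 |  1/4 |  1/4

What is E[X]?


E[X] = Σ x·P(X=x)
= (3)×(9/32) + (10)×(7/32) + (12)×(1/4) + (16)×(1/4)
= 321/32

E[X] = 321/32


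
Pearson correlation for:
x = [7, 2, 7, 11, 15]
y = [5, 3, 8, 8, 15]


n=5, Σx=42, Σy=39, Σxy=410, Σx²=448, Σy²=387
r = (5×410 - 42×39)/√((5×448 - 42²)(5×387 - 39²))
= 412/√(476×414) = 412/√197064 ≈ 412/443.9189 ≈ 0.9281

r ≈ 0.9281


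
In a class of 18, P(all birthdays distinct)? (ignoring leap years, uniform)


P(all different) = Π(365-i)/365 for i=0..17
= (365/365)×(364/365)×...×(348/365)
= 0.653089

P ≈ 0.6531 ≈ 65.31%


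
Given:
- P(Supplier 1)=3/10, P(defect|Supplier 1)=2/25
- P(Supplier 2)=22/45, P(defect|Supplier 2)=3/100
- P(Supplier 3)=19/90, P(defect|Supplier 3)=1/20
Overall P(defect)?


P(B) = Σ P(B|Aᵢ)×P(Aᵢ)
  2/25×3/10 = 3/125
  3/100×22/45 = 11/750
  1/20×19/90 = 19/1800
Sum = 443/9000

P(defect) = 443/9000 ≈ 4.92%


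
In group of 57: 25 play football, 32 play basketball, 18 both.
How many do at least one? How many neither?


|A∪B| = 25+32-18 = 39
Neither = 57-39 = 18

At least one: 39; Neither: 18


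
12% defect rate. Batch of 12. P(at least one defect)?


P(all good) = (22/25)^12 = 12855002631049216/59604644775390625
P(≥1 defect) = 46749642144341409/59604644775390625

P = 46749642144341409/59604644775390625 ≈ 78.43%


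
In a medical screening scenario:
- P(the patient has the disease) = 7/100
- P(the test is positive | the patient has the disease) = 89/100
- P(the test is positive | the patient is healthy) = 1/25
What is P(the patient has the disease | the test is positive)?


Using Bayes' theorem:
P(A|B) = P(B|A)·P(A) / P(B)

P(the test is positive) = 89/100 × 7/100 + 1/25 × 93/100
= 623/10000 + 93/2500 = 199/2000

P(the patient has the disease|the test is positive) = (623/10000) / (199/2000) = 623/995

P(the patient has the disease|the test is positive) = 623/995 ≈ 62.61%


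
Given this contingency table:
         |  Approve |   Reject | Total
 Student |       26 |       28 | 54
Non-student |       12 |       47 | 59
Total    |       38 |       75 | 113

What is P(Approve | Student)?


P(Approve | Student) = 26/(26+28) = 26/54 = 13/27

P(Approve|Student) = 13/27 ≈ 48.15%


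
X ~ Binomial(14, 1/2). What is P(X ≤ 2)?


P(X ≤ 2) = Σ P(X=i) for i=0..2
P(X=0) = 1/16384
P(X=1) = 7/8192
P(X=2) = 91/16384
Sum = 53/8192

P(X ≤ 2) = 53/8192 ≈ 0.65%


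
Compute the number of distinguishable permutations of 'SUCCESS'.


Letters: 7, freq: {'S': 3, 'U': 1, 'C': 2, 'E': 1}
7!/(3!×1!×2!×1!) = 5040/12 = 420

420


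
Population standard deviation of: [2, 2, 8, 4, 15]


Mean = 31/5
  (2-31/5)²=441/25
  (2-31/5)²=441/25
  (8-31/5)²=81/25
  (4-31/5)²=121/25
  (15-31/5)²=1936/25
Σ(x-μ)² = 604/5
σ² = (604/5)/5 = 604/25

σ = √(604/25) ≈ 4.9153


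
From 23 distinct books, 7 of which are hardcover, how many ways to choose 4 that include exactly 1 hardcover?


Choose 1 of the 7 hardcovers and 3 of the other 16 books:
C(7,1)×C(16,3) = 7×560 = 3920

3920


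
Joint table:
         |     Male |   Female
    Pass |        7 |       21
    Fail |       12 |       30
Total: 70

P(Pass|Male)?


P(Pass|Male) = 7/(7+12) = 7/19

P = 7/19 ≈ 36.84%


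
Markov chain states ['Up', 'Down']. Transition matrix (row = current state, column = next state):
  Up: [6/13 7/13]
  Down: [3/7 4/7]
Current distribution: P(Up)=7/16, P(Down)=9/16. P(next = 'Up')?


P(next=Up) = Σᵢ P(now=i)×P(i→Up)
= 7/16×6/13 + 9/16×3/7
= 21/104 + 27/112 = 645/1456

P = 645/1456 ≈ 0.4430


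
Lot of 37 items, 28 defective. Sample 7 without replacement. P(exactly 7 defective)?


Hypergeometric: C(28,7)×C(9,0)/C(37,7)
= 1184040×1/10295472 = 4485/38998

P(X=7) = 4485/38998 ≈ 11.50%


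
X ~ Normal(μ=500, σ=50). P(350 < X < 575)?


z₁=(350-500)/50=-3.0, z₂=(575-500)/50=1.5
P = Φ(1.5) - Φ(-3.0) = 0.933193 - 0.001350 = 0.931843 ≈ 0.9318

P(350 < X < 575) ≈ 0.9318


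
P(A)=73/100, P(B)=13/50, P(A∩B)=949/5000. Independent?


P(A)×P(B) = 949/5000
P(A∩B) = 949/5000
Equal ✓ → Independent

Yes, independent


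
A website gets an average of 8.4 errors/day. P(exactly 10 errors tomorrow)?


Poisson(λ=8.4): P(X=10) = e^(-λ)×λ^k/k!
= e^(-8.4) × 8.4^10 / 10!
≈ 0.0002248673242 × 1749012287.66 / 3628800 ≈ 0.108382

P(X=10) ≈ 0.108382 ≈ 10.84%


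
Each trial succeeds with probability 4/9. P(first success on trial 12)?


Geometric: P(X=12) = (1-p)^(k-1)×p = (5/9)^11×4/9 = 195312500/282429536481

P(X=12) = 195312500/282429536481 ≈ 0.07%


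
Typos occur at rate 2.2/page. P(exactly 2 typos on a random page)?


Poisson(λ=2.2): P(X=2) = e^(-λ)×λ^k/k!
= e^(-2.2) × 2.2^2 / 2!
≈ 0.1108031584 × 4.84 / 2 ≈ 0.268144

P(X=2) ≈ 0.268144 ≈ 26.81%


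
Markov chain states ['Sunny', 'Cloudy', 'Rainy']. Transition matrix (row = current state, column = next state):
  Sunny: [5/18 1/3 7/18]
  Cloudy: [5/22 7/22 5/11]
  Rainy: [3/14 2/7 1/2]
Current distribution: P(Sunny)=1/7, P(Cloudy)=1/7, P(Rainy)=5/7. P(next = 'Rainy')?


P(next=Rainy) = Σᵢ P(now=i)×P(i→Rainy)
= 1/7×7/18 + 1/7×5/11 + 5/7×1/2
= 1/18 + 5/77 + 5/14 = 331/693

P = 331/693 ≈ 0.4776


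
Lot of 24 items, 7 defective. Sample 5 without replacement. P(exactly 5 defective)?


Hypergeometric: C(7,5)×C(17,0)/C(24,5)
= 21×1/42504 = 1/2024

P(X=5) = 1/2024 ≈ 0.05%


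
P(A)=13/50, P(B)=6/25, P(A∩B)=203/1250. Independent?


P(A)×P(B) = 39/625
P(A∩B) = 203/1250
Not equal → NOT independent

No, not independent


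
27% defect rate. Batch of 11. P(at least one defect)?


P(all good) = (73/100)^11 = 313726685568359708377/10000000000000000000000
P(≥1 defect) = 9686273314431640291623/10000000000000000000000

P = 9686273314431640291623/10000000000000000000000 ≈ 96.86%


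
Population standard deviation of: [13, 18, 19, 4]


Mean = 54/4 = 27/2
  (13-27/2)²=1/4
  (18-27/2)²=81/4
  (19-27/2)²=121/4
  (4-27/2)²=361/4
Σ(x-μ)² = 141
σ² = 141/4

σ = √(141/4) ≈ 5.9372


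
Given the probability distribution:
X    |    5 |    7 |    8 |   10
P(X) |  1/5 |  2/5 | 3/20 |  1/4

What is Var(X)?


E[X] = 15/2
E[X²] = 296/5
Var(X) = E[X²] - (E[X])² = 296/5 - 225/4 = 59/20

Var(X) = 59/20 ≈ 2.9500


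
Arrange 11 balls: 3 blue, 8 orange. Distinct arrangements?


11!/(3!×8!) = 165

165


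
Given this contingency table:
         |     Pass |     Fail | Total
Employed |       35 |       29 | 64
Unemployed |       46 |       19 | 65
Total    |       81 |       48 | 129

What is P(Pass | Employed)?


P(Pass | Employed) = 35/(35+29) = 35/64

P(Pass|Employed) = 35/64 ≈ 54.69%


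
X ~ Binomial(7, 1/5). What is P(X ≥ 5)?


P(X ≥ 5) = Σ P(X=i) for i=5..7
P(X=5) = 336/78125
P(X=6) = 28/78125
P(X=7) = 1/78125
Sum = 73/15625

P(X ≥ 5) = 73/15625 ≈ 0.47%


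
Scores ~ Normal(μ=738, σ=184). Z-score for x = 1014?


z = (x - μ)/σ = (1014 - 738)/184 = 1.5

z = 1.5


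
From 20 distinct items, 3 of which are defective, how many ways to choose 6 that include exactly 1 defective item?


Choose 1 of the 3 defective items and 5 of the other 17 items:
C(3,1)×C(17,5) = 3×6188 = 18564

18564


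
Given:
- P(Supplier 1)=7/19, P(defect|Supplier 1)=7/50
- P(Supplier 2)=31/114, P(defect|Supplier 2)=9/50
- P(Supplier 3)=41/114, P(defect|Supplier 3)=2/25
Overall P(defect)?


P(B) = Σ P(B|Aᵢ)×P(Aᵢ)
  7/50×7/19 = 49/950
  9/50×31/114 = 93/1900
  2/25×41/114 = 41/1425
Sum = 737/5700

P(defect) = 737/5700 ≈ 12.93%


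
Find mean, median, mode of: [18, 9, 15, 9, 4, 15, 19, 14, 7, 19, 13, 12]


Sorted: [4, 7, 9, 9, 12, 13, 14, 15, 15, 18, 19, 19]
Mean = 154/12 = 77/6
Median = 27/2
Freq: {18: 1, 9: 2, 15: 2, 4: 1, 19: 2, 14: 1, 7: 1, 13: 1, 12: 1}
Mode: [9, 15, 19]

Mean=77/6, Median=27/2, Mode=[9, 15, 19]


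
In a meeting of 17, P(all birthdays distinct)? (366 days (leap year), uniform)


P(all different) = Π(366-i)/366 for i=0..16
= (366/366)×(365/366)×...×(350/366)
= 0.685712

P ≈ 0.6857 ≈ 68.57%


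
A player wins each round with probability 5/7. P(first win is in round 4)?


Geometric: P(X=4) = (1-p)^(k-1)×p = (2/7)^3×5/7 = 40/2401

P(X=4) = 40/2401 ≈ 1.67%


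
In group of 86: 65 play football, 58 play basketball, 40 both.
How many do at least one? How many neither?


|A∪B| = 65+58-40 = 83
Neither = 86-83 = 3

At least one: 83; Neither: 3


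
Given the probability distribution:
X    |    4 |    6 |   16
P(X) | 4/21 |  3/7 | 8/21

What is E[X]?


E[X] = Σ x·P(X=x)
= (4)×(4/21) + (6)×(3/7) + (16)×(8/21)
= 66/7

E[X] = 66/7


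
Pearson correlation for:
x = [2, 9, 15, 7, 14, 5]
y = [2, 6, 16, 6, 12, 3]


n=6, Σx=52, Σy=45, Σxy=523, Σx²=580, Σy²=485
r = (6×523 - 52×45)/√((6×580 - 52²)(6×485 - 45²))
= 798/√(776×885) = 798/√686760 ≈ 798/828.7098 ≈ 0.9629

r ≈ 0.9629


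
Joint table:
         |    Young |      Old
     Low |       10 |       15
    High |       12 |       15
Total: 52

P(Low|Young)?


P(Low|Young) = 10/(10+12) = 10/22 = 5/11

P = 5/11 ≈ 45.45%


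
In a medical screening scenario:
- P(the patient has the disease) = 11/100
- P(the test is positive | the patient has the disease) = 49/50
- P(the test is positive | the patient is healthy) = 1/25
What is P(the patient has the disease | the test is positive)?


Using Bayes' theorem:
P(A|B) = P(B|A)·P(A) / P(B)

P(the test is positive) = 49/50 × 11/100 + 1/25 × 89/100
= 539/5000 + 89/2500 = 717/5000

P(the patient has the disease|the test is positive) = (539/5000) / (717/5000) = 539/717

P(the patient has the disease|the test is positive) = 539/717 ≈ 75.17%


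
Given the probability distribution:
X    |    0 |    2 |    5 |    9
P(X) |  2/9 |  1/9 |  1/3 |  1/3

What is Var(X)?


E[X] = 44/9
E[X²] = 322/9
Var(X) = E[X²] - (E[X])² = 322/9 - 1936/81 = 962/81

Var(X) = 962/81 ≈ 11.8765


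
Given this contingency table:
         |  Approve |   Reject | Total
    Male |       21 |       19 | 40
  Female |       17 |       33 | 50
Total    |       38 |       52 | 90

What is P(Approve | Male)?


P(Approve | Male) = 21/(21+19) = 21/40

P(Approve|Male) = 21/40 ≈ 52.50%


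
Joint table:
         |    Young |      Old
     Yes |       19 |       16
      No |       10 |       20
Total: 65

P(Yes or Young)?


P(Yes∨Young) = P(Yes) + P(Young) - P(Yes∧Young)
= (35 + 29 - 19)/65 = 45/65 = 9/13

P = 9/13 ≈ 69.23%


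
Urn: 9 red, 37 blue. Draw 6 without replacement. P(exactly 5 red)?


Hypergeometric: C(9,5)×C(37,1)/C(46,6)
= 126×37/9366819 = 222/446039

P(X=5) = 222/446039 ≈ 0.05%


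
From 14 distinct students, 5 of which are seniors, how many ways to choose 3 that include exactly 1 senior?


Choose 1 of the 5 seniors and 2 of the other 9 students:
C(5,1)×C(9,2) = 5×36 = 180

180


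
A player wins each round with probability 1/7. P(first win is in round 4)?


Geometric: P(X=4) = (1-p)^(k-1)×p = (6/7)^3×1/7 = 216/2401

P(X=4) = 216/2401 ≈ 9.00%


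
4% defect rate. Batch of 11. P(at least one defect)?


P(all good) = (24/25)^11 = 1521681143169024/2384185791015625
P(≥1 defect) = 862504647846601/2384185791015625

P = 862504647846601/2384185791015625 ≈ 36.18%


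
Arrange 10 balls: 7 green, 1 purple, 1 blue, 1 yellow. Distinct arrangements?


10!/(7!×1!×1!×1!) = 720

720


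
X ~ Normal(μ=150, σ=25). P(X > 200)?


z = (200-150)/25 = 2.0
P(X > 200) = 1 - P(Z ≤ 2.0) = 1 - 0.9772 = 0.0228

P(X > 200) ≈ 0.0228


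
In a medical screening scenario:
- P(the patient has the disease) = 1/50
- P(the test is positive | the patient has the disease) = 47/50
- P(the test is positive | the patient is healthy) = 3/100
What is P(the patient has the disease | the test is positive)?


Using Bayes' theorem:
P(A|B) = P(B|A)·P(A) / P(B)

P(the test is positive) = 47/50 × 1/50 + 3/100 × 49/50
= 47/2500 + 147/5000 = 241/5000

P(the patient has the disease|the test is positive) = (47/2500) / (241/5000) = 94/241

P(the patient has the disease|the test is positive) = 94/241 ≈ 39.00%


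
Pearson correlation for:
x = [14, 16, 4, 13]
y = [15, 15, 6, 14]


n=4, Σx=47, Σy=50, Σxy=656, Σx²=637, Σy²=682
r = (4×656 - 47×50)/√((4×637 - 47²)(4×682 - 50²))
= 274/√(339×228) = 274/√77292 ≈ 274/278.0144 ≈ 0.9856

r ≈ 0.9856


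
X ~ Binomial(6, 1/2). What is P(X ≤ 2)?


P(X ≤ 2) = Σ P(X=i) for i=0..2
P(X=0) = 1/64
P(X=1) = 3/32
P(X=2) = 15/64
Sum = 11/32

P(X ≤ 2) = 11/32 ≈ 34.38%


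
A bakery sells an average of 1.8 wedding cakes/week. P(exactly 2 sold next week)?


Poisson(λ=1.8): P(X=2) = e^(-λ)×λ^k/k!
= e^(-1.8) × 1.8^2 / 2!
≈ 0.1652988882 × 3.24 / 2 ≈ 0.267784

P(X=2) ≈ 0.267784 ≈ 26.78%


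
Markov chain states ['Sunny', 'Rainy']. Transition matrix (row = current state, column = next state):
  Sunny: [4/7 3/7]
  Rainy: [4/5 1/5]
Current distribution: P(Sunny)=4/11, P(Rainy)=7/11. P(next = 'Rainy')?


P(next=Rainy) = Σᵢ P(now=i)×P(i→Rainy)
= 4/11×3/7 + 7/11×1/5
= 12/77 + 7/55 = 109/385

P = 109/385 ≈ 0.2831


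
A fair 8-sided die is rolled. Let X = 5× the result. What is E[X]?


E[die] = (1+8)/2 = 9/2
E[X] = 5 × 9/2 = 45/2

E[X] = 45/2


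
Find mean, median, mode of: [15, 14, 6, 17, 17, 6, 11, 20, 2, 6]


Sorted: [2, 6, 6, 6, 11, 14, 15, 17, 17, 20]
Mean = 114/10 = 57/5
Median = 25/2
Freq: {15: 1, 14: 1, 6: 3, 17: 2, 11: 1, 20: 1, 2: 1}
Mode: [6]

Mean=57/5, Median=25/2, Mode=6


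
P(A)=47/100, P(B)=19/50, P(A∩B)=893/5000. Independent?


P(A)×P(B) = 893/5000
P(A∩B) = 893/5000
Equal ✓ → Independent

Yes, independent


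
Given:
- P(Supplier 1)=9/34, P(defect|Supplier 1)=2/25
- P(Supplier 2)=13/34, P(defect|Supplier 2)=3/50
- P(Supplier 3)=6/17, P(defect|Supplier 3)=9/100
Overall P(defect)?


P(B) = Σ P(B|Aᵢ)×P(Aᵢ)
  2/25×9/34 = 9/425
  3/50×13/34 = 39/1700
  9/100×6/17 = 27/850
Sum = 129/1700

P(defect) = 129/1700 ≈ 7.59%


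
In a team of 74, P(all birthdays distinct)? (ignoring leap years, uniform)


P(all different) = Π(365-i)/365 for i=0..73
= (365/365)×(364/365)×...×(292/365)
= 0.000351

P ≈ 0.0004 ≈ 0.04%


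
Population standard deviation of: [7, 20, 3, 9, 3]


Mean = 42/5
  (7-42/5)²=49/25
  (20-42/5)²=3364/25
  (3-42/5)²=729/25
  (9-42/5)²=9/25
  (3-42/5)²=729/25
Σ(x-μ)² = 976/5
σ² = (976/5)/5 = 976/25

σ = √(976/25) ≈ 6.2482


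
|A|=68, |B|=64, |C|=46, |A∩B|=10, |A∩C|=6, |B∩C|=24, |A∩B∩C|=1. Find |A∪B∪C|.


|A∪B∪C| = 68+64+46-10-6-24+1 = 139

|A∪B∪C| = 139


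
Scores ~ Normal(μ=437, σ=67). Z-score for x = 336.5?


z = (x - μ)/σ = (336.5 - 437)/67 = -1.5

z = -1.5


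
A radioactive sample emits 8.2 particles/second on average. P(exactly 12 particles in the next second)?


Poisson(λ=8.2): P(X=12) = e^(-λ)×λ^k/k!
= e^(-8.2) × 8.2^12 / 12!
≈ 0.00027465357 × 92420056270.3 / 479001600 ≈ 0.052993

P(X=12) ≈ 0.052993 ≈ 5.30%


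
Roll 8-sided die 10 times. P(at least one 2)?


P(no 2)^10 = (7/8)^10 = 282475249/1073741824
P(≥1) = 1 - 282475249/1073741824 = 791266575/1073741824

P = 791266575/1073741824 ≈ 73.69%


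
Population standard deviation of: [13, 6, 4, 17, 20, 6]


Mean = 66/6 = 11
  (13-11)²=4
  (6-11)²=25
  (4-11)²=49
  (17-11)²=36
  (20-11)²=81
  (6-11)²=25
Σ(x-μ)² = 220
σ² = 220/6 = 110/3

σ = √(110/3) ≈ 6.0553


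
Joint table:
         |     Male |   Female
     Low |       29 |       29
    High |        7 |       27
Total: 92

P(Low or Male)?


P(Low∨Male) = P(Low) + P(Male) - P(Low∧Male)
= (58 + 36 - 29)/92 = 65/92

P = 65/92 ≈ 70.65%


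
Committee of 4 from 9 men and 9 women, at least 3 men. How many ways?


Count by #men:
  3M,1W: C(9,3)×C(9,1)=756
  4M,0W: C(9,4)×C(9,0)=126
Total = 882

882


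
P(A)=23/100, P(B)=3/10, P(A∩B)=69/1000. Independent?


P(A)×P(B) = 69/1000
P(A∩B) = 69/1000
Equal ✓ → Independent

Yes, independent


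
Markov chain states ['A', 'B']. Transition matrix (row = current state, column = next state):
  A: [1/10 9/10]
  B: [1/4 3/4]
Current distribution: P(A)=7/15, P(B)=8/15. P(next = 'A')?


P(next=A) = Σᵢ P(now=i)×P(i→A)
= 7/15×1/10 + 8/15×1/4
= 7/150 + 2/15 = 9/50

P = 9/50 ≈ 0.1800


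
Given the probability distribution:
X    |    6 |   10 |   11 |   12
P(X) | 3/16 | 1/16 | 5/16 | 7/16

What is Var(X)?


E[X] = 167/16
E[X²] = 1821/16
Var(X) = E[X²] - (E[X])² = 1821/16 - 27889/256 = 1247/256

Var(X) = 1247/256 ≈ 4.8711


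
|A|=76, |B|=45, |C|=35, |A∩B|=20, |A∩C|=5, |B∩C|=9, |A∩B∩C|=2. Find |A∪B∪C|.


|A∪B∪C| = 76+45+35-20-5-9+2 = 124

|A∪B∪C| = 124


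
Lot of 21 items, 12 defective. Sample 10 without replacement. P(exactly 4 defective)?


Hypergeometric: C(12,4)×C(9,6)/C(21,10)
= 495×84/352716 = 495/4199

P(X=4) = 495/4199 ≈ 11.79%


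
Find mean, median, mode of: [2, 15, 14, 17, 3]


Sorted: [2, 3, 14, 15, 17]
Mean = 51/5
Median = 14
Freq: {2: 1, 15: 1, 14: 1, 17: 1, 3: 1}
Mode: No mode

Mean=51/5, Median=14, Mode=No mode


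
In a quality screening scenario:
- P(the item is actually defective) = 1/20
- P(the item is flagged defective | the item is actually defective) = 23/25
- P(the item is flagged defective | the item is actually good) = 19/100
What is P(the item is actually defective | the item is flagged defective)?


Using Bayes' theorem:
P(A|B) = P(B|A)·P(A) / P(B)

P(the item is flagged defective) = 23/25 × 1/20 + 19/100 × 19/20
= 23/500 + 361/2000 = 453/2000

P(the item is actually defective|the item is flagged defective) = (23/500) / (453/2000) = 92/453

P(the item is actually defective|the item is flagged defective) = 92/453 ≈ 20.31%


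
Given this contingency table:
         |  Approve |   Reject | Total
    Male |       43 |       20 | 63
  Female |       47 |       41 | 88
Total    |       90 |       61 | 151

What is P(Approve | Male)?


P(Approve | Male) = 43/(43+20) = 43/63

P(Approve|Male) = 43/63 ≈ 68.25%


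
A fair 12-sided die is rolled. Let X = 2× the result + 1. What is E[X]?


E[die] = (1+12)/2 = 13/2
E[X] = 2×13/2 + 1 = 14

E[X] = 14


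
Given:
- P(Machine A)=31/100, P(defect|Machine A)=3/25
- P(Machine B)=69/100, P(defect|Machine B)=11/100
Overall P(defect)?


P(B) = Σ P(B|Aᵢ)×P(Aᵢ)
  3/25×31/100 = 93/2500
  11/100×69/100 = 759/10000
Sum = 1131/10000

P(defect) = 1131/10000 ≈ 11.31%


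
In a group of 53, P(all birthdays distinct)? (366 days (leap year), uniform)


P(all different) = Π(366-i)/366 for i=0..52
= (366/366)×(365/366)×...×(314/366)
= 0.019079

P ≈ 0.0191 ≈ 1.91%


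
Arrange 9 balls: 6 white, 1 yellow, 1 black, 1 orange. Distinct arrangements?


9!/(6!×1!×1!×1!) = 504

504


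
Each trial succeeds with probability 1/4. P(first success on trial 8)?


Geometric: P(X=8) = (1-p)^(k-1)×p = (3/4)^7×1/4 = 2187/65536

P(X=8) = 2187/65536 ≈ 3.34%


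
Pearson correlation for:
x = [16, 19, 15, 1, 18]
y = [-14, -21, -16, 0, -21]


n=5, Σx=69, Σy=-72, Σxy=-1241, Σx²=1167, Σy²=1334
r = (5×(-1241) - 69×(-72))/√((5×1167 - 69²)(5×1334 - (-72)²))
= -1237/√(1074×1486) = -1237/√1595964 ≈ -1237/1263.3147 ≈ -0.9792

r ≈ -0.9792


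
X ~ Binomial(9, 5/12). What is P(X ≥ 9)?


P(X ≥ 9) = Σ P(X=i) for i=9..9
P(X=9) = 1953125/5159780352
Sum = 1953125/5159780352

P(X ≥ 9) = 1953125/5159780352 ≈ 0.04%


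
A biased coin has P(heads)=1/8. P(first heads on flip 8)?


Geometric: P(X=8) = (1-p)^(k-1)×p = (7/8)^7×1/8 = 823543/16777216

P(X=8) = 823543/16777216 ≈ 4.91%


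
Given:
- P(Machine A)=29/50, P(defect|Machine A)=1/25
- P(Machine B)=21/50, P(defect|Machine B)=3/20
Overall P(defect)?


P(B) = Σ P(B|Aᵢ)×P(Aᵢ)
  1/25×29/50 = 29/1250
  3/20×21/50 = 63/1000
Sum = 431/5000

P(defect) = 431/5000 ≈ 8.62%


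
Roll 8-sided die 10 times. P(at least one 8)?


P(no 8)^10 = (7/8)^10 = 282475249/1073741824
P(≥1) = 1 - 282475249/1073741824 = 791266575/1073741824

P = 791266575/1073741824 ≈ 73.69%


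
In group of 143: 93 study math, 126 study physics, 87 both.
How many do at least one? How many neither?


|A∪B| = 93+126-87 = 132
Neither = 143-132 = 11

At least one: 132; Neither: 11


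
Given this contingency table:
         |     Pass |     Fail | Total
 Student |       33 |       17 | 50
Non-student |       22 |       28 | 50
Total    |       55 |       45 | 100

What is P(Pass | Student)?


P(Pass | Student) = 33/(33+17) = 33/50

P(Pass|Student) = 33/50 ≈ 66.00%


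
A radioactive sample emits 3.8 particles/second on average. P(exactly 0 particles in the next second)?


Poisson(λ=3.8): P(X=0) = e^(-λ)×λ^k/k!
= e^(-3.8) × 3.8^0 / 0!
≈ 0.02237077186 × 1 / 1 ≈ 0.022371

P(X=0) ≈ 0.022371 ≈ 2.24%


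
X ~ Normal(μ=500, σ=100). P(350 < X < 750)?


z₁=(350-500)/100=-1.5, z₂=(750-500)/100=2.5
P = Φ(2.5) - Φ(-1.5) = 0.993790 - 0.066807 = 0.926983 ≈ 0.9270

P(350 < X < 750) ≈ 0.9270


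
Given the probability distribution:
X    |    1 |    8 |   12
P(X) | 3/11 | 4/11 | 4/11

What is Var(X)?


E[X] = 83/11
E[X²] = 835/11
Var(X) = E[X²] - (E[X])² = 835/11 - 6889/121 = 2296/121

Var(X) = 2296/121 ≈ 18.9752


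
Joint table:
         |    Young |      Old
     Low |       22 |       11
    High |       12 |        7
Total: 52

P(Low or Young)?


P(Low∨Young) = P(Low) + P(Young) - P(Low∧Young)
= (33 + 34 - 22)/52 = 45/52

P = 45/52 ≈ 86.54%


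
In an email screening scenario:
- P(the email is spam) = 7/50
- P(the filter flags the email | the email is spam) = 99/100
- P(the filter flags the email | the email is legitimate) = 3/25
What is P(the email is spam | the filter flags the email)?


Using Bayes' theorem:
P(A|B) = P(B|A)·P(A) / P(B)

P(the filter flags the email) = 99/100 × 7/50 + 3/25 × 43/50
= 693/5000 + 129/1250 = 1209/5000

P(the email is spam|the filter flags the email) = (693/5000) / (1209/5000) = 231/403

P(the email is spam|the filter flags the email) = 231/403 ≈ 57.32%


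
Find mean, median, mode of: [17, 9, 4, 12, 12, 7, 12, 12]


Sorted: [4, 7, 9, 12, 12, 12, 12, 17]
Mean = 85/8
Median = 12
Freq: {17: 1, 9: 1, 4: 1, 12: 4, 7: 1}
Mode: [12]

Mean=85/8, Median=12, Mode=12


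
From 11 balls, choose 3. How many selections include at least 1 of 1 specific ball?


Complement: C(11,3) - C(10,3) = 165 - 120 = 45

45


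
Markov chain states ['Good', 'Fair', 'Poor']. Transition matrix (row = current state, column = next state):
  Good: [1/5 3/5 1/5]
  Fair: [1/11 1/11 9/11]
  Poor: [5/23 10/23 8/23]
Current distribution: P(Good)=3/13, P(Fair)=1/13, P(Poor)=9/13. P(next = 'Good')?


P(next=Good) = Σᵢ P(now=i)×P(i→Good)
= 3/13×1/5 + 1/13×1/11 + 9/13×5/23
= 3/65 + 1/143 + 45/299 = 3349/16445

P = 3349/16445 ≈ 0.2036


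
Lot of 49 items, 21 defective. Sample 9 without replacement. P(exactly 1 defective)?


Hypergeometric: C(21,1)×C(28,8)/C(49,9)
= 21×3108105/2054455634 = 5265/165722

P(X=1) = 5265/165722 ≈ 3.18%


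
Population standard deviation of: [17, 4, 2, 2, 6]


Mean = 31/5
  (17-31/5)²=2916/25
  (4-31/5)²=121/25
  (2-31/5)²=441/25
  (2-31/5)²=441/25
  (6-31/5)²=1/25
Σ(x-μ)² = 784/5
σ² = (784/5)/5 = 784/25

σ = √(784/25) ≈ 5.6000


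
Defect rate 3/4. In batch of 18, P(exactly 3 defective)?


Binomial: P(X=3) = C(18,3)×p^3×(1-p)^15
= 816 × 27/64 × 1/1073741824 = 1377/4294967296

P(X=3) = 1377/4294967296 ≈ 0.00%


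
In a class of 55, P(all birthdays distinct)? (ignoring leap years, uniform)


P(all different) = Π(365-i)/365 for i=0..54
= (365/365)×(364/365)×...×(311/365)
= 0.013738

P ≈ 0.0137 ≈ 1.37%


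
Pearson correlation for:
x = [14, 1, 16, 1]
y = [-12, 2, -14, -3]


n=4, Σx=32, Σy=-27, Σxy=-393, Σx²=454, Σy²=353
r = (4×(-393) - 32×(-27))/√((4×454 - 32²)(4×353 - (-27)²))
= -708/√(792×683) = -708/√540936 ≈ -708/735.4835 ≈ -0.9626

r ≈ -0.9626
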